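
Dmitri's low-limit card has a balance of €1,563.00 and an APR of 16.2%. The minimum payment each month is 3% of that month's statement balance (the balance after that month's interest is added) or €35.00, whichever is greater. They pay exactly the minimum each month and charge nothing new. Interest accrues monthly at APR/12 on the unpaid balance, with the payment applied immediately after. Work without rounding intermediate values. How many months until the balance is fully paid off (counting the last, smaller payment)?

62 months

Monthly rate r = 16.2%/12 = 1.35% = 0.0135.
While 3% of the post-interest balance exceeds €35.00, each month B ← (B·(1+r))·(1 − 0.03), i.e. B shrinks by the factor (1+r)·0.97 = 0.9831.
This holds for months 1–18. Entering month 19 the balance is €1,149.95; 3% of the post-interest balance is now below €35.00, so the flat €35.00 minimum applies from here.
From month 19 a fixed €35.00 at rate r clears €1,149.95 in 44 more payments. Total: 18 + 44 = 62 months.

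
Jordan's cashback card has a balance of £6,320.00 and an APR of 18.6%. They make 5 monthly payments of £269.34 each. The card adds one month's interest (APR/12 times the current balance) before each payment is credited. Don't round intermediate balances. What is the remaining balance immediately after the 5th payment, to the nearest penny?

Monthly rate r = 18.6%/12 = 1.55% = 0.0155.
Each month: B ← B·(1+r) − £269.34.
Month 1: interest £97.96; balance after payment £6,148.62.
Month 2: interest £95.30; balance after payment £5,974.58.
Month 3: interest £92.61; balance after payment £5,797.85.
Month 4: interest £89.87; balance after payment £5,618.38.
Month 5: interest £87.08; balance after payment £5,436.12.

£5,436.12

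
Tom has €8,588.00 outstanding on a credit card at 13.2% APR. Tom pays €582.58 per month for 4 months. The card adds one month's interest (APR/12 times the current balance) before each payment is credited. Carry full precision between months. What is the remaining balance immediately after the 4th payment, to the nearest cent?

€6,603.10

Monthly rate r = 13.2%/12 = 1.1% = 0.011.
Each month: B ← B·(1+r) − €582.58.
Month 1: interest €94.47; balance after payment €8,099.89.
Month 2: interest €89.10; balance after payment €7,606.41.
Month 3: interest €83.67; balance after payment €7,107.50.
Month 4: interest €78.18; balance after payment €6,603.10.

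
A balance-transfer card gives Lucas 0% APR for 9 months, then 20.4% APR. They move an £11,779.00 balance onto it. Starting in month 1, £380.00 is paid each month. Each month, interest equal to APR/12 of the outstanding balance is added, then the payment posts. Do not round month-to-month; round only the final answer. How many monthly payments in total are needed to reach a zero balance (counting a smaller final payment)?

37 months

Promo months 1–9 at r₀ = 0%/12 = 0; months 10+ at r₁ = 20.4%/12 = 0.017.
After month 9 (no interest yet): B = £11,779.00 − 9·£380.00 = £8,359.00.
Then at r₁ with £380.00/mo: n₂ = −ln(1 − r₁·B/P)/ln(1+r₁) ≈ 27.78 → 28 more payments.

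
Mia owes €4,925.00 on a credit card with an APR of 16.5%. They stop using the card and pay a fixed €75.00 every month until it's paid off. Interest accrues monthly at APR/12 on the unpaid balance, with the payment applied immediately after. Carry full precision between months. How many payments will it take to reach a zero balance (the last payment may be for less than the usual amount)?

171 payments

Monthly rate r = 16.5%/12 = 1.375% = 0.01375.
Recurrence: B ← B·(1+r) − €75.00.
Month 1: interest €67.72; balance after payment €4,917.72.
Month 2: interest €67.62; balance after payment €4,910.34.
Closed form: n = −ln(1 − rB₀/P)/ln(1+r) = −ln(0.097083)/ln(1.01375) ≈ 170.777, so the balance reaches zero during payment 171.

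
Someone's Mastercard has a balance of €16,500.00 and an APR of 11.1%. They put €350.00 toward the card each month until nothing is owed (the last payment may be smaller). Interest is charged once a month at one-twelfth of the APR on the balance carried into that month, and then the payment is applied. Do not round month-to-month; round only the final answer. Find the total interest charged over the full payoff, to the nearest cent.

Monthly rate r = 11.1%/12 = 0.925% = 0.00925.
Payoff takes n = ⌈−ln(1 − rB₀/P)/ln(1+r)⌉ = ⌈62.213⌉ = 63 payments; the last is €74.92.
Total paid = 62·€350.00 + €74.92 = €21,774.92.
Total interest = total paid − principal = €21,774.92 − €16,500.00 = €5,274.92.

€5,274.92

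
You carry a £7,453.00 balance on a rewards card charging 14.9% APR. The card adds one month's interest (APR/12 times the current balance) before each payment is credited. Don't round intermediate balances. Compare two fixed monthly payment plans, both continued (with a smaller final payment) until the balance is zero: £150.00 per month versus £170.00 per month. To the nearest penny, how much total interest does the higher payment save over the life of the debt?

Monthly rate r = 14.9%/12 = 1.24167% = 0.0124167.
At £150.00/mo: n = ⌈−ln(1 − rB₀/P)/ln(1+r)⌉ = 78 payments (last £114.12); total interest = total paid − £7,453.00 = £4,211.12.
At £170.00/mo: 64 payments (last £118.99); total interest £3,375.99.
Interest saved = £4,211.12 − £3,375.99 = £835.13.

£835.13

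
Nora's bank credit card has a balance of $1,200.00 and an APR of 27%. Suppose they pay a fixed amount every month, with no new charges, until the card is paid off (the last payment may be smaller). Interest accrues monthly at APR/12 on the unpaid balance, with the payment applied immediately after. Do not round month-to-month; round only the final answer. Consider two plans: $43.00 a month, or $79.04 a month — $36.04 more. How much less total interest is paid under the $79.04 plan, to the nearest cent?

Monthly rate r = 27%/12 = 2.25% = 0.0225.
At $43.00/mo: n = ⌈−ln(1 − rB₀/P)/ln(1+r)⌉ = 45 payments (last $18.64); total interest = total paid − $1,200.00 = $710.64.
At $79.04/mo: 19 payments (last $62.07); total interest $284.79.
Interest saved = $710.64 − $284.79 = $425.85.

$425.85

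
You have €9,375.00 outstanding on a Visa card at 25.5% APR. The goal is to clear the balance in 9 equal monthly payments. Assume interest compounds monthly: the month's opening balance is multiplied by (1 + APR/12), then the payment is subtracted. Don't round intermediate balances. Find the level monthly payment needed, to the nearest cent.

Monthly rate r = 25.5%/12 = 2.125% = 0.02125.
Level-payment amortization: P = B₀·r / (1 − (1+r)^(−n)) = 9375.00·0.02125 / (1 − 1.02125^(−9)).
Denominator 1 − (1+r)^(−9) = 0.172417356.
P = 199.219 / 0.172417356 ≈ 1155.44.

€1,155.44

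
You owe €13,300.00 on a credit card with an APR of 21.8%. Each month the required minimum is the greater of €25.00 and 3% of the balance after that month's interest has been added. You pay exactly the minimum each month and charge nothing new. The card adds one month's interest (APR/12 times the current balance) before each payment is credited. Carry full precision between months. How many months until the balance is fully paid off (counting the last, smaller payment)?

275 months

Monthly rate r = 21.8%/12 = 1.81667% = 0.0181667.
While 3% of the post-interest balance exceeds €25.00, each month B ← (B·(1+r))·(1 − 0.03), i.e. B shrinks by the factor (1+r)·0.97 = 0.98762.
This holds for months 1–224. Entering month 225 the balance is €816.86; 3% of the post-interest balance is now below €25.00, so the flat €25.00 minimum applies from here.
From month 225 a fixed €25.00 at rate r clears €816.86 in 51 more payments. Total: 224 + 51 = 275 months.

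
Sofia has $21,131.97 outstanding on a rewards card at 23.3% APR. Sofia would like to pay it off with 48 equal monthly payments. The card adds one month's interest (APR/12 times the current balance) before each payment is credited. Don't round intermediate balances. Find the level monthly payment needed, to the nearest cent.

Monthly rate r = 23.3%/12 = 1.94167% = 0.0194167.
Level-payment amortization: P = B₀·r / (1 − (1+r)^(−n)) = 21131.97·0.0194167 / (1 − 1.01942^(−48)).
Denominator 1 − (1+r)^(−48) = 0.602701455.
P = 410.312 / 0.602701455 ≈ 680.79.

$680.79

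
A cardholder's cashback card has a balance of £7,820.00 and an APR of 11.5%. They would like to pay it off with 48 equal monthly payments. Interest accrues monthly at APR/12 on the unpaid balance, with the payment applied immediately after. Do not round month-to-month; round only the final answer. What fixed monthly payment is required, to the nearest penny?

£204.02

Monthly rate r = 11.5%/12 = 0.958333% = 0.00958333.
Level-payment amortization: P = B₀·r / (1 − (1+r)^(−n)) = 7820.00·0.00958333 / (1 − 1.00958^(−48)).
Denominator 1 − (1+r)^(−48) = 0.367332211.
P = 74.9417 / 0.367332211 ≈ 204.02.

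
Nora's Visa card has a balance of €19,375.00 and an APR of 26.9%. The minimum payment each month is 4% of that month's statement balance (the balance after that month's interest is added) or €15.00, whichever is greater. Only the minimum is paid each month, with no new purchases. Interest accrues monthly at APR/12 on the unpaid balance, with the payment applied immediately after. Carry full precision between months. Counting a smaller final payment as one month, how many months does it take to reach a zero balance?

Monthly rate r = 26.9%/12 = 2.24167% = 0.0224167.
While 4% of the post-interest balance exceeds €15.00, each month B ← (B·(1+r))·(1 − 0.04), i.e. B shrinks by the factor (1+r)·0.96 = 0.98152.
This holds for months 1–213. Entering month 214 the balance is €364.55; 4% of the post-interest balance is now below €15.00, so the flat €15.00 minimum applies from here.
From month 214 a fixed €15.00 at rate r clears €364.55 in 36 more payments. Total: 213 + 36 = 249 months.

249 months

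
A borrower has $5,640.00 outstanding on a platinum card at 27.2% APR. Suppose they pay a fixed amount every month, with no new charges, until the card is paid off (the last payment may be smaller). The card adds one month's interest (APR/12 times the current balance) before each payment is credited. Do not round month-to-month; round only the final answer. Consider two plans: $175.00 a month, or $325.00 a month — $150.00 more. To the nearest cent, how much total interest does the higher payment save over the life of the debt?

$2,990.27

Monthly rate r = 27.2%/12 = 2.26667% = 0.0226667.
At $175.00/mo: n = ⌈−ln(1 − rB₀/P)/ln(1+r)⌉ = 59 payments (last $88.34); total interest = total paid − $5,640.00 = $4,598.34.
At $325.00/mo: 23 payments (last $98.07); total interest $1,608.07.
Interest saved = $4,598.34 − $1,608.07 = $2,990.27.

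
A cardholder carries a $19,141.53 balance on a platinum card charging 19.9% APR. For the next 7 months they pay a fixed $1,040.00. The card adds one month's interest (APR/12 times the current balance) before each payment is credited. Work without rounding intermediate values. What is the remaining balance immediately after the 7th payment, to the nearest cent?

$13,824.84

Monthly rate r = 19.9%/12 = 1.65833% = 0.0165833.
Each month: B ← B·(1+r) − $1,040.00.
Month 1: interest $317.43; balance after payment $18,418.96.
Month 2: interest $305.45; balance after payment $17,684.41.
Month 3: interest $293.27; balance after payment $16,937.67.
Month 4: interest $280.88; balance after payment $16,178.56.
Month 5: interest $268.29; balance after payment $15,406.85.
Month 6: interest $255.50; balance after payment $14,622.35.
Month 7: interest $242.49; balance after payment $13,824.84.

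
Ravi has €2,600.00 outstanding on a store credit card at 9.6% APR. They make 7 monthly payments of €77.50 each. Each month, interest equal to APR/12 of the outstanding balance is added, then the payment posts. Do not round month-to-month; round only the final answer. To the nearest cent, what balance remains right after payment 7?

€2,193.45

Monthly rate r = 9.6%/12 = 0.8% = 0.008.
Each month: B ← B·(1+r) − €77.50.
Month 1: interest €20.80; balance after payment €2,543.30.
Month 2: interest €20.35; balance after payment €2,486.15.
Month 3: interest €19.89; balance after payment €2,428.54.
Month 4: interest €19.43; balance after payment €2,370.46.
Month 5: interest €18.96; balance after payment €2,311.93.
Month 6: interest €18.50; balance after payment €2,252.92.
Month 7: interest €18.02; balance after payment €2,193.45.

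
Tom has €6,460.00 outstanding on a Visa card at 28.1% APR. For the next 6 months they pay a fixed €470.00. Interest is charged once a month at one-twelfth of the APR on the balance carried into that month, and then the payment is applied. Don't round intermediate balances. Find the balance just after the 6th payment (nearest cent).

Monthly rate r = 28.1%/12 = 2.34167% = 0.0234167.
Each month: B ← B·(1+r) − €470.00.
Month 1: interest €151.27; balance after payment €6,141.27.
Month 2: interest €143.81; balance after payment €5,815.08.
Month 3: interest €136.17; balance after payment €5,481.25.
Month 4: interest €128.35; balance after payment €5,139.60.
Month 5: interest €120.35; balance after payment €4,789.95.
Month 6: interest €112.16; balance after payment €4,432.12.

€4,432.12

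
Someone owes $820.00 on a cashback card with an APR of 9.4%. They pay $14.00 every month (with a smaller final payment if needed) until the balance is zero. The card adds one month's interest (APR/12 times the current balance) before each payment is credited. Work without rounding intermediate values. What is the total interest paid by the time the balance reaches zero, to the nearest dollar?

$282

Monthly rate r = 9.4%/12 = 0.783333% = 0.00783333.
Payoff takes n = ⌈−ln(1 − rB₀/P)/ln(1+r)⌉ = ⌈78.688⌉ = 79 payments; the last is $9.64.
Total paid = 78·$14.00 + $9.64 = $1,101.64.
Total interest = total paid − principal = $1,101.64 − $820.00 = $281.64.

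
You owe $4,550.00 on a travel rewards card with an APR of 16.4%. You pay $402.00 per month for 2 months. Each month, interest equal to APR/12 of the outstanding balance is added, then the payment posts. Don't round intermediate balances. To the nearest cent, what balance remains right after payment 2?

Monthly rate r = 16.4%/12 = 1.36667% = 0.0136667.
Each month: B ← B·(1+r) − $402.00.
Month 1: interest $62.18; balance after payment $4,210.18.
Month 2: interest $57.54; balance after payment $3,865.72.

$3,865.72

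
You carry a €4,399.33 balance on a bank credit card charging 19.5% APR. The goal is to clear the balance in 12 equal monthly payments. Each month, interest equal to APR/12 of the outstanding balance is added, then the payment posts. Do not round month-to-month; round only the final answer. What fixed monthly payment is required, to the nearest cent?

Monthly rate r = 19.5%/12 = 1.625% = 0.01625.
Level-payment amortization: P = B₀·r / (1 − (1+r)^(−n)) = 4399.33·0.01625 / (1 − 1.01625^(−12)).
Denominator 1 − (1+r)^(−12) = 0.175874605.
P = 71.4891 / 0.175874605 ≈ 406.48.

€406.48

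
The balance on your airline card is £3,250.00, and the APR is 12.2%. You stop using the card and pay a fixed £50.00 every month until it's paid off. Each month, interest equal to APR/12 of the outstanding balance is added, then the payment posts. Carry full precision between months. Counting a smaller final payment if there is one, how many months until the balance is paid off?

107 payments

Monthly rate r = 12.2%/12 = 1.01667% = 0.0101667.
Recurrence: B ← B·(1+r) − £50.00.
Month 1: interest £33.04; balance after payment £3,233.04.
Month 2: interest £32.87; balance after payment £3,215.91.
Closed form: n = −ln(1 − rB₀/P)/ln(1+r) = −ln(0.33917)/ln(1.01017) ≈ 106.894, so the balance reaches zero during payment 107.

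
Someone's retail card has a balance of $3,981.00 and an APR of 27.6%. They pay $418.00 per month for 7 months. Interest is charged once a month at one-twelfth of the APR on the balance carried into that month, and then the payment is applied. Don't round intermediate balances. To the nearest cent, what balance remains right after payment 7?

Monthly rate r = 27.6%/12 = 2.3% = 0.023.
Each month: B ← B·(1+r) − $418.00.
Month 1: interest $91.56; balance after payment $3,654.56.
Month 2: interest $84.05; balance after payment $3,320.62.
Month 3: interest $76.37; balance after payment $2,978.99.
Month 4: interest $68.52; balance after payment $2,629.51.
Month 5: interest $60.48; balance after payment $2,271.99.
Month 6: interest $52.26; balance after payment $1,906.24.
Month 7: interest $43.84; balance after payment $1,532.09.

$1,532.09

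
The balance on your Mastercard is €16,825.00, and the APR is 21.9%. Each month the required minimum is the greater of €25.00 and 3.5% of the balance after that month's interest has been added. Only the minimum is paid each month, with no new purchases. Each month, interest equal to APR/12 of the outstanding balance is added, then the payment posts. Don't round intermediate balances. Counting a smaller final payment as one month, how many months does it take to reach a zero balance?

Monthly rate r = 21.9%/12 = 1.825% = 0.01825.
While 3.5% of the post-interest balance exceeds €25.00, each month B ← (B·(1+r))·(1 − 0.035), i.e. B shrinks by the factor (1+r)·0.965 = 0.98261.
This holds for months 1–182. Entering month 183 the balance is €690.92; 3.5% of the post-interest balance is now below €25.00, so the flat €25.00 minimum applies from here.
From month 183 a fixed €25.00 at rate r clears €690.92 in 39 more payments. Total: 182 + 39 = 221 months.

221 months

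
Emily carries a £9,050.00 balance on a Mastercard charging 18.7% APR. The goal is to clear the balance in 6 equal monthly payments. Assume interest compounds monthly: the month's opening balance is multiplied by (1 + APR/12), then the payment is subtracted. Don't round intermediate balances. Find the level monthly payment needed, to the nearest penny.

Monthly rate r = 18.7%/12 = 1.55833% = 0.0155833.
Level-payment amortization: P = B₀·r / (1 − (1+r)^(−n)) = 9050.00·0.0155833 / (1 − 1.01558^(−6)).
Denominator 1 − (1+r)^(−6) = 0.0886050675.
P = 141.029 / 0.0886050675 ≈ 1591.66.

£1,591.66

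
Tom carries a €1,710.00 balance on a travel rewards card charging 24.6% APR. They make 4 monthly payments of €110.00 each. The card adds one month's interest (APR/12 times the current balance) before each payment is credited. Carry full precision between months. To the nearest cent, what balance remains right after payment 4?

Monthly rate r = 24.6%/12 = 2.05% = 0.0205.
Each month: B ← B·(1+r) − €110.00.
Month 1: interest €35.05; balance after payment €1,635.06.
Month 2: interest €33.52; balance after payment €1,558.57.
Month 3: interest €31.95; balance after payment €1,480.52.
Month 4: interest €30.35; balance after payment €1,400.88.

€1,400.88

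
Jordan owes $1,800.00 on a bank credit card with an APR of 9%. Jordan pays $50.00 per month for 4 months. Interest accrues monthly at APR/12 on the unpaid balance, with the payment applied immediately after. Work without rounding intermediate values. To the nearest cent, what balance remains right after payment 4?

$1,652.35

Monthly rate r = 9%/12 = 0.75% = 0.0075.
Each month: B ← B·(1+r) − $50.00.
Month 1: interest $13.50; balance after payment $1,763.50.
Month 2: interest $13.23; balance after payment $1,726.73.
Month 3: interest $12.95; balance after payment $1,689.68.
Month 4: interest $12.67; balance after payment $1,652.35.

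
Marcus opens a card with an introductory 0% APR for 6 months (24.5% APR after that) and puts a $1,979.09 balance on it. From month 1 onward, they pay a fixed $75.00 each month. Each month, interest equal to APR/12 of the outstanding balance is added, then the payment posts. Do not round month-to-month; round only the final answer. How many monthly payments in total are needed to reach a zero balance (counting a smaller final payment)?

Promo months 1–6 at r₀ = 0%/12 = 0; months 7+ at r₁ = 24.5%/12 = 0.0204167.
After month 6 (no interest yet): B = $1,979.09 − 6·$75.00 = $1,529.09.
Then at r₁ with $75.00/mo: n₂ = −ln(1 − r₁·B/P)/ln(1+r₁) ≈ 26.63 → 27 more payments.

33 payments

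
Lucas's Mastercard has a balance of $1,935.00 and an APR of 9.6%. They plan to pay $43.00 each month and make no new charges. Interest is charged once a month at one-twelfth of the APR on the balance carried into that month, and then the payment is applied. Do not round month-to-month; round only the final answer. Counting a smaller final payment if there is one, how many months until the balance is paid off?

Monthly rate r = 9.6%/12 = 0.8% = 0.008.
Recurrence: B ← B·(1+r) − $43.00.
Month 1: interest $15.48; balance after payment $1,907.48.
Month 2: interest $15.26; balance after payment $1,879.74.
Closed form: n = −ln(1 − rB₀/P)/ln(1+r) = −ln(0.64)/ln(1.008) ≈ 56.009, so the balance reaches zero during payment 57.

57 months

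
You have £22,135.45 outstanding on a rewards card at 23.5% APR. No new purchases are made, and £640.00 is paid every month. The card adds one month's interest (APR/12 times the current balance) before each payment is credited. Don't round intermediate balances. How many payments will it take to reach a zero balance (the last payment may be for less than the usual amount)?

59 months

Monthly rate r = 23.5%/12 = 1.95833% = 0.0195833.
Recurrence: B ← B·(1+r) − £640.00.
Month 1: interest £433.49; balance after payment £21,928.94.
Month 2: interest £429.44; balance after payment £21,718.38.
Closed form: n = −ln(1 − rB₀/P)/ln(1+r) = −ln(0.32268)/ln(1.01958) ≈ 58.322, so the balance reaches zero during payment 59.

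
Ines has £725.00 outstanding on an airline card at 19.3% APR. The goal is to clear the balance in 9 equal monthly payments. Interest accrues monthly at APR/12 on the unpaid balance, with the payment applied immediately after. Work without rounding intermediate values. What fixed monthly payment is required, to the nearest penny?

£87.17

Monthly rate r = 19.3%/12 = 1.60833% = 0.0160833.
Level-payment amortization: P = B₀·r / (1 − (1+r)^(−n)) = 725.00·0.0160833 / (1 − 1.01608^(−9)).
Denominator 1 − (1+r)^(−9) = 0.133764356.
P = 11.6604 / 0.133764356 ≈ 87.17.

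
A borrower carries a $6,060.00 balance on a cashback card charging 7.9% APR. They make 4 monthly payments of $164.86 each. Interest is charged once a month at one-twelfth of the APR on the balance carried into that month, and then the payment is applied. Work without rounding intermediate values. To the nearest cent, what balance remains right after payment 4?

Monthly rate r = 7.9%/12 = 0.658333% = 0.00658333.
Each month: B ← B·(1+r) − $164.86.
Month 1: interest $39.90; balance after payment $5,935.04.
Month 2: interest $39.07; balance after payment $5,809.25.
Month 3: interest $38.24; balance after payment $5,682.63.
Month 4: interest $37.41; balance after payment $5,555.18.

$5,555.18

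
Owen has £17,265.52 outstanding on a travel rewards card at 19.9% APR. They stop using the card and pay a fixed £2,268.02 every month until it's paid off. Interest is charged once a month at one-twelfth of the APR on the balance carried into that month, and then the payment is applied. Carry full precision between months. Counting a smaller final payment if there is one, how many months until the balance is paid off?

Monthly rate r = 19.9%/12 = 1.65833% = 0.0165833.
Recurrence: B ← B·(1+r) − £2,268.02.
Month 1: interest £286.32; balance after payment £15,283.82.
Month 2: interest £253.46; balance after payment £13,269.26.
Closed form: n = −ln(1 − rB₀/P)/ln(1+r) = −ln(0.87376)/ln(1.01658) ≈ 8.205, so the balance reaches zero during payment 9.

9 payments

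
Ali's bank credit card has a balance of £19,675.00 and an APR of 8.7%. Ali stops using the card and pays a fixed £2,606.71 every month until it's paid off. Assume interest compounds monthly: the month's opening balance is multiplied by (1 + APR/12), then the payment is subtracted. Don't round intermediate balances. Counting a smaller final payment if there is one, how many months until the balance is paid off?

Monthly rate r = 8.7%/12 = 0.725% = 0.00725.
Recurrence: B ← B·(1+r) − £2,606.71.
Month 1: interest £142.64; balance after payment £17,210.93.
Month 2: interest £124.78; balance after payment £14,729.00.
Closed form: n = −ln(1 − rB₀/P)/ln(1+r) = −ln(0.94528)/ln(1.00725) ≈ 7.790, so the balance reaches zero during payment 8.

8 payments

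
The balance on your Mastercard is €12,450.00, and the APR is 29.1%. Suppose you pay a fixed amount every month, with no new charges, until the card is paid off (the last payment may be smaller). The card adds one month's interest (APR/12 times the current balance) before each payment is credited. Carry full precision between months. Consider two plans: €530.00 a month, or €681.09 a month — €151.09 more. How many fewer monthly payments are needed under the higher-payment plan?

11 fewer payments

Monthly rate r = 29.1%/12 = 2.425% = 0.02425.
At €530.00/mo: n = ⌈−ln(1 − rB₀/P)/ln(1+r)⌉ = 36 payments (last €101.07); total interest = total paid − €12,450.00 = €6,201.07.
At €681.09/mo: 25 payments (last €304.31); total interest €4,200.47.
Payments saved = 36 − 25 = 11.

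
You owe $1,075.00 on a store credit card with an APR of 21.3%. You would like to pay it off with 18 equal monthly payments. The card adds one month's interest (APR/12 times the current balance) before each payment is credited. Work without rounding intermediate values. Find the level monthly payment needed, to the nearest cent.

$70.29

Monthly rate r = 21.3%/12 = 1.775% = 0.01775.
Level-payment amortization: P = B₀·r / (1 − (1+r)^(−n)) = 1075.00·0.01775 / (1 − 1.01775^(−18)).
Denominator 1 − (1+r)^(−18) = 0.271448929.
P = 19.0813 / 0.271448929 ≈ 70.29.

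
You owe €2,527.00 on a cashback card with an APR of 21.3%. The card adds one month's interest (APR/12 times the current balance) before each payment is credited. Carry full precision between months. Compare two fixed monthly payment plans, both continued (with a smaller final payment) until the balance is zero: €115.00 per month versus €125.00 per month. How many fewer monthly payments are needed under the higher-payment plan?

Monthly rate r = 21.3%/12 = 1.775% = 0.01775.
At €115.00/mo: n = ⌈−ln(1 − rB₀/P)/ln(1+r)⌉ = 29 payments (last €11.31); total interest = total paid − €2,527.00 = €704.31.
At €125.00/mo: 26 payments (last €32.96); total interest €630.96.
Payments saved = 29 − 26 = 3.

3 fewer payments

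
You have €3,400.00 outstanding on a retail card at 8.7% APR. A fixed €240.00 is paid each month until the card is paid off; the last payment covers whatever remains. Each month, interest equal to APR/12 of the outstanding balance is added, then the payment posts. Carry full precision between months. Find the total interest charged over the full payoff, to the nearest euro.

Monthly rate r = 8.7%/12 = 0.725% = 0.00725.
Payoff takes n = ⌈−ln(1 − rB₀/P)/ln(1+r)⌉ = ⌈15.002⌉ = 16 payments; the last is €0.55.
Total paid = 15·€240.00 + €0.55 = €3,600.55.
Total interest = total paid − principal = €3,600.55 − €3,400.00 = €200.55.

€201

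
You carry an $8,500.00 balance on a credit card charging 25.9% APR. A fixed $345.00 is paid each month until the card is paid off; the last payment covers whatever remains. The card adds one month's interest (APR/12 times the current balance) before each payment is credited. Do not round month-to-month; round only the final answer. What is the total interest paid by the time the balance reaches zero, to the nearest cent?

$3,760.12

Monthly rate r = 25.9%/12 = 2.15833% = 0.0215833.
Payoff takes n = ⌈−ln(1 − rB₀/P)/ln(1+r)⌉ = ⌈35.534⌉ = 36 payments; the last is $185.12.
Total paid = 35·$345.00 + $185.12 = $12,260.12.
Total interest = total paid − principal = $12,260.12 − $8,500.00 = $3,760.12.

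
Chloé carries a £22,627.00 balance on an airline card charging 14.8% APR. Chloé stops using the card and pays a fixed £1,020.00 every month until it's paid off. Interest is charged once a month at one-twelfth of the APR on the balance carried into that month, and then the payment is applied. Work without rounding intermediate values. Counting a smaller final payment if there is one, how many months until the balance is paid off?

Monthly rate r = 14.8%/12 = 1.23333% = 0.0123333.
Recurrence: B ← B·(1+r) − £1,020.00.
Month 1: interest £279.07; balance after payment £21,886.07.
Month 2: interest £269.93; balance after payment £21,135.99.
Closed form: n = −ln(1 − rB₀/P)/ln(1+r) = −ln(0.72641)/ln(1.01233) ≈ 26.077, so the balance reaches zero during payment 27.

27 payments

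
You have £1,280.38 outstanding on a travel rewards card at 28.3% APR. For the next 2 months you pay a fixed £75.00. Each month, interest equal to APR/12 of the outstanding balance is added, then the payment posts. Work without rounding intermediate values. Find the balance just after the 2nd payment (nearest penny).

Monthly rate r = 28.3%/12 = 2.35833% = 0.0235833.
Each month: B ← B·(1+r) − £75.00.
Month 1: interest £30.20; balance after payment £1,235.58.
Month 2: interest £29.14; balance after payment £1,189.71.

£1,189.71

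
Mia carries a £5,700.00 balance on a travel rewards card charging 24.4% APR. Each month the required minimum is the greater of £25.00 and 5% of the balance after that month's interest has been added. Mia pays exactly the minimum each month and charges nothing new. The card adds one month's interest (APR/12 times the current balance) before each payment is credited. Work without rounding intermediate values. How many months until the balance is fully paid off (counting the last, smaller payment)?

Monthly rate r = 24.4%/12 = 2.03333% = 0.0203333.
While 5% of the post-interest balance exceeds £25.00, each month B ← (B·(1+r))·(1 − 0.05), i.e. B shrinks by the factor (1+r)·0.95 = 0.96932.
This holds for months 1–79. Entering month 80 the balance is £486.03; 5% of the post-interest balance is now below £25.00, so the flat £25.00 minimum applies from here.
From month 80 a fixed £25.00 at rate r clears £486.03 in 25 more payments. Total: 79 + 25 = 104 months.

104 months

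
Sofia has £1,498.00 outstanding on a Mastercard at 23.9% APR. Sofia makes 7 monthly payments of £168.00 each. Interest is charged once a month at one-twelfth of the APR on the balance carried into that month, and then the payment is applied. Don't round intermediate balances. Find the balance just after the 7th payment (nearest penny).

£471.10

Monthly rate r = 23.9%/12 = 1.99167% = 0.0199167.
Each month: B ← B·(1+r) − £168.00.
Month 1: interest £29.84; balance after payment £1,359.84.
Month 2: interest £27.08; balance after payment £1,218.92.
Month 3: interest £24.28; balance after payment £1,075.20.
Month 4: interest £21.41; balance after payment £928.61.
Month 5: interest £18.49; balance after payment £779.10.
Month 6: interest £15.52; balance after payment £626.62.
Month 7: interest £12.48; balance after payment £471.10.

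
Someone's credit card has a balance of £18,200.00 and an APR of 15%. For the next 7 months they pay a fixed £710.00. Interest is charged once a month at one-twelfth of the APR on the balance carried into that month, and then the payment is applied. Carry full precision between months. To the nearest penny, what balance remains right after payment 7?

Monthly rate r = 15%/12 = 1.25% = 0.0125.
Each month: B ← B·(1+r) − £710.00.
Month 1: interest £227.50; balance after payment £17,717.50.
Month 2: interest £221.47; balance after payment £17,228.97.
Month 3: interest £215.36; balance after payment £16,734.33.
Month 4: interest £209.18; balance after payment £16,233.51.
Month 5: interest £202.92; balance after payment £15,726.43.
Month 6: interest £196.58; balance after payment £15,213.01.
Month 7: interest £190.16; balance after payment £14,693.17.

£14,693.17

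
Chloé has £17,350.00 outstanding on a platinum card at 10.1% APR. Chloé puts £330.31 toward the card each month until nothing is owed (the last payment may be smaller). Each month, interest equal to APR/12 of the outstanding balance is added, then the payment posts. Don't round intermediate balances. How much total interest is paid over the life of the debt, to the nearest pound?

£5,649

Monthly rate r = 10.1%/12 = 0.841667% = 0.00841667.
Payoff takes n = ⌈−ln(1 − rB₀/P)/ln(1+r)⌉ = ⌈69.627⌉ = 70 payments; the last is £207.27.
Total paid = 69·£330.31 + £207.27 = £22,998.66.
Total interest = total paid − principal = £22,998.66 − £17,350.00 = £5,648.66.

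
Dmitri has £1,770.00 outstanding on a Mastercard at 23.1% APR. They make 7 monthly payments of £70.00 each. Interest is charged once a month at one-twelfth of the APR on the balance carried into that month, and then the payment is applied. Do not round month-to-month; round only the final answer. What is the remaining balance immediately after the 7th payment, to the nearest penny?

Monthly rate r = 23.1%/12 = 1.925% = 0.01925.
Each month: B ← B·(1+r) − £70.00.
Month 1: interest £34.07; balance after payment £1,734.07.
Month 2: interest £33.38; balance after payment £1,697.45.
Month 3: interest £32.68; balance after payment £1,660.13.
Month 4: interest £31.96; balance after payment £1,622.09.
Month 5: interest £31.23; balance after payment £1,583.31.
Month 6: interest £30.48; balance after payment £1,543.79.
Month 7: interest £29.72; balance after payment £1,503.51.

£1,503.51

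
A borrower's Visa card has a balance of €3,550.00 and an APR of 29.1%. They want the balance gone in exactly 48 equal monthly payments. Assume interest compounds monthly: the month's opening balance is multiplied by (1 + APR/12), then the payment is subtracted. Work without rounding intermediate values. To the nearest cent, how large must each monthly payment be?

Monthly rate r = 29.1%/12 = 2.425% = 0.02425.
Level-payment amortization: P = B₀·r / (1 − (1+r)^(−n)) = 3550.00·0.02425 / (1 − 1.02425^(−48)).
Denominator 1 − (1+r)^(−48) = 0.683398248.
P = 86.0875 / 0.683398248 ≈ 125.97.

€125.97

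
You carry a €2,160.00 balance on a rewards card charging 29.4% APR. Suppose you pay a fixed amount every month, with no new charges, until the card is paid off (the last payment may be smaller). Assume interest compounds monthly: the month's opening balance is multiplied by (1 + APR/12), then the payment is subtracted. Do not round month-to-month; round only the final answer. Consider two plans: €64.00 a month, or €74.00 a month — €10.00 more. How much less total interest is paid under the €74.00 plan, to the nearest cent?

€798.07

Monthly rate r = 29.4%/12 = 2.45% = 0.0245.
At €64.00/mo: n = ⌈−ln(1 − rB₀/P)/ln(1+r)⌉ = 73 payments (last €29.29); total interest = total paid − €2,160.00 = €2,477.29.
At €74.00/mo: 52 payments (last €65.22); total interest €1,679.22.
Interest saved = €2,477.29 − €1,679.22 = €798.07.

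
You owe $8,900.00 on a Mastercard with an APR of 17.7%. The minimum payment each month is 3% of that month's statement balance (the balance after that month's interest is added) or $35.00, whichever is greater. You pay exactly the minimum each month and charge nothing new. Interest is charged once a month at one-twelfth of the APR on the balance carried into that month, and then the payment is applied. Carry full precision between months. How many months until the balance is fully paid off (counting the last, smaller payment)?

175 months

Monthly rate r = 17.7%/12 = 1.475% = 0.01475.
While 3% of the post-interest balance exceeds $35.00, each month B ← (B·(1+r))·(1 − 0.03), i.e. B shrinks by the factor (1+r)·0.97 = 0.98431.
This holds for months 1–130. Entering month 131 the balance is $1,138.66; 3% of the post-interest balance is now below $35.00, so the flat $35.00 minimum applies from here.
From month 131 a fixed $35.00 at rate r clears $1,138.66 in 45 more payments. Total: 130 + 45 = 175 months.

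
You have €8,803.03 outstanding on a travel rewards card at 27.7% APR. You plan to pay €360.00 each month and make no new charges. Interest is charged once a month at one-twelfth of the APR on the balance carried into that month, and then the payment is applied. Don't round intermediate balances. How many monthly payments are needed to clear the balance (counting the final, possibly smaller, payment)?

37 months

Monthly rate r = 27.7%/12 = 2.30833% = 0.0230833.
Recurrence: B ← B·(1+r) − €360.00.
Month 1: interest €203.20; balance after payment €8,646.23.
Month 2: interest €199.58; balance after payment €8,485.82.
Closed form: n = −ln(1 − rB₀/P)/ln(1+r) = −ln(0.43555)/ln(1.02308) ≈ 36.421, so the balance reaches zero during payment 37.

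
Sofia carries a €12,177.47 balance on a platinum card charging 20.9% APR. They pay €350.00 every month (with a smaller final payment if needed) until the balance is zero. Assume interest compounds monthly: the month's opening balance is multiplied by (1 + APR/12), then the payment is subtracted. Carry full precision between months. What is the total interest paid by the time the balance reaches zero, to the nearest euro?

Monthly rate r = 20.9%/12 = 1.74167% = 0.0174167.
Payoff takes n = ⌈−ln(1 − rB₀/P)/ln(1+r)⌉ = ⌈53.938⌉ = 54 payments; the last is €328.59.
Total paid = 53·€350.00 + €328.59 = €18,878.59.
Total interest = total paid − principal = €18,878.59 − €12,177.47 = €6,701.12.

€6,701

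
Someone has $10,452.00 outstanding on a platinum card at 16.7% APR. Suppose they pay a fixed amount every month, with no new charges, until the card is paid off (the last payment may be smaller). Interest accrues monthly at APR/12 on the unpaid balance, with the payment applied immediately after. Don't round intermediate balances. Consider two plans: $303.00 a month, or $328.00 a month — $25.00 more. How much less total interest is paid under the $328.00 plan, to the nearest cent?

Monthly rate r = 16.7%/12 = 1.39167% = 0.0139167.
At $303.00/mo: n = ⌈−ln(1 − rB₀/P)/ln(1+r)⌉ = 48 payments (last $98.25); total interest = total paid − $10,452.00 = $3,887.25.
At $328.00/mo: 43 payments (last $132.44); total interest $3,456.44.
Interest saved = $3,887.25 − $3,456.44 = $430.81.

$430.81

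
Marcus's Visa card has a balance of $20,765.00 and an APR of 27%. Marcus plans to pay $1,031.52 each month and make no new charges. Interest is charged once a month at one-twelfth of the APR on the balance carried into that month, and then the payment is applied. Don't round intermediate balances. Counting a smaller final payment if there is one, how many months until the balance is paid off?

Monthly rate r = 27%/12 = 2.25% = 0.0225.
Recurrence: B ← B·(1+r) − $1,031.52.
Month 1: interest $467.21; balance after payment $20,200.69.
Month 2: interest $454.52; balance after payment $19,623.69.
Closed form: n = −ln(1 − rB₀/P)/ln(1+r) = −ln(0.54706)/ln(1.0225) ≈ 27.109, so the balance reaches zero during payment 28.

28 payments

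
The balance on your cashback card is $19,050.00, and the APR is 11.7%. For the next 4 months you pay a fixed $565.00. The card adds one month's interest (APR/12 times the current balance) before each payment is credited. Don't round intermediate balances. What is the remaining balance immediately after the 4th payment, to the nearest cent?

Monthly rate r = 11.7%/12 = 0.975% = 0.00975.
Each month: B ← B·(1+r) − $565.00.
Month 1: interest $185.74; balance after payment $18,670.74.
Month 2: interest $182.04; balance after payment $18,287.78.
Month 3: interest $178.31; balance after payment $17,901.08.
Month 4: interest $174.54; balance after payment $17,510.62.

$17,510.62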